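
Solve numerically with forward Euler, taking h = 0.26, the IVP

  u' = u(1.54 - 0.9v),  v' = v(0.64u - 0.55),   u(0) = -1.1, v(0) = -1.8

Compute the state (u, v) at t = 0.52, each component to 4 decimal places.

Euler on (u,v): u_{n+1} = u_n + h·u', v_{n+1} = v_n + h·v'.
0.000000: (-1.100000, -1.800000); f=(-3.476000, 2.257200) → (-2.003760, -1.213128)
0.260000: (-2.003760, -1.213128); f=(-5.273526, 2.222944) → (-3.374877, -0.635163)
(u(0.52), v(0.52)) ≈ (-3.3749, -0.6352)

-3.3749, -0.6352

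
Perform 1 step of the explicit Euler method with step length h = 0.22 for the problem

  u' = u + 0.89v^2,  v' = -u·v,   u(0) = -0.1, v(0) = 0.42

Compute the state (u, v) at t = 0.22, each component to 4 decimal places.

-0.0875, 0.4292

Euler on (u,v): u_{n+1} = u_n + h·u', v_{n+1} = v_n + h·v'.
0.000000: (-0.100000, 0.420000); f=(0.056996, 0.042000) → (-0.087461, 0.429240)
(u(0.22), v(0.22)) ≈ (-0.0875, 0.4292)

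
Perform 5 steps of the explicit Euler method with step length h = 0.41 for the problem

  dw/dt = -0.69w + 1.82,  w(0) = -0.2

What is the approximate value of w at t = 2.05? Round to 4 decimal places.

Euler: w_{n+1} = w_n + h·f(t_n, w_n).
t=0.000000, w=-0.200000: f=1.958000 → w ← -0.200000 + 0.41·1.958000 = 0.602780
t=0.410000, w=0.602780: f=1.404082 → w ← 0.602780 + 0.41·1.404082 = 1.178454
t=0.820000, w=1.178454: f=1.006867 → w ← 1.178454 + 0.41·1.006867 = 1.591269
t=1.230000, w=1.591269: f=0.722024 → w ← 1.591269 + 0.41·0.722024 = 1.887299
t=1.640000, w=1.887299: f=0.517764 → w ← 1.887299 + 0.41·0.517764 = 2.099582
w(2.05) ≈ 2.0996

2.0996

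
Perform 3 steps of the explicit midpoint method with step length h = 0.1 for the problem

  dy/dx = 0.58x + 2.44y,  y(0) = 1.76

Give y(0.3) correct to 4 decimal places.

3.6699

Midpoint: k1 = f(x_n, y_n); k2 = f(x_n + h/2, y_n + (h/2)·k1); y_{n+1} = y_n + h·k2.
x=0.000000, y=1.760000:
  k1 = f(0.000000, 1.760000) = 4.294400
  k2 = f(0.050000, 1.974720) = 4.847317
  y ← 1.760000 + 0.1·4.847317 = 2.244732
x=0.100000, y=2.244732:
  k1 = f(0.100000, 2.244732) = 5.535145
  k2 = f(0.150000, 2.521489) = 6.239433
  y ← 2.244732 + 0.1·6.239433 = 2.868675
x=0.200000, y=2.868675:
  k1 = f(0.200000, 2.868675) = 7.115567
  k2 = f(0.250000, 3.224453) = 8.012666
  y ← 2.868675 + 0.1·8.012666 = 3.669942
y(0.3) ≈ 3.6699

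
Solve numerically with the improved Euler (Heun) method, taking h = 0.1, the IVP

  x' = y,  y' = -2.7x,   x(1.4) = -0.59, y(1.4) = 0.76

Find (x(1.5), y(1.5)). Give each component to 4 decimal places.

Heun on (x,y): k1 = f(t_n, state_n); k2 = f(t_n + h, state_n + h·k1); state_{n+1} = state_n + (h/2)·(k1 + k2).
1.400000: (-0.590000, 0.760000)
  k1 = (0.760000, 1.593000)
  predictor → (-0.514000, 0.919300)
  k2 = (0.919300, 1.387800)
  → (-0.506035, 0.909040)
(x(1.5), y(1.5)) ≈ (-0.5060, 0.9090)

-0.5060, 0.9090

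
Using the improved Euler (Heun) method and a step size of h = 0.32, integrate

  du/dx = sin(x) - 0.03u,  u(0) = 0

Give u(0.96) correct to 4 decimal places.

0.4191

Heun: k1 = f(x_n, u_n); k2 = f(x_n + h, u_n + h·k1); u_{n+1} = u_n + (h/2)·(k1 + k2).
x=0.000000, u=0.000000:
  k1 = f(0.000000, 0.000000) = 0.000000
  k2 = f(0.320000, 0.000000) = 0.314567
  u ← 0.000000 + (0.32/2)·(0.000000 + 0.314567) = 0.050331
x=0.320000, u=0.050331:
  k1 = f(0.320000, 0.050331) = 0.313057
  k2 = f(0.640000, 0.150509) = 0.592680
  u ← 0.050331 + (0.32/2)·(0.313057 + 0.592680) = 0.195249
x=0.640000, u=0.195249:
  k1 = f(0.640000, 0.195249) = 0.591338
  k2 = f(0.960000, 0.384477) = 0.807657
  u ← 0.195249 + (0.32/2)·(0.591338 + 0.807657) = 0.419088
u(0.96) ≈ 0.4191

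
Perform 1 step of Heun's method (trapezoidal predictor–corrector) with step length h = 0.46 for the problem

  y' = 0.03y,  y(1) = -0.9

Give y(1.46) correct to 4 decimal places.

-0.9125

Heun: k1 = f(x_n, y_n); k2 = f(x_n + h, y_n + h·k1); y_{n+1} = y_n + (h/2)·(k1 + k2).
x=1.000000, y=-0.900000:
  k1 = f(1.000000, -0.900000) = -0.027000
  k2 = f(1.460000, -0.912420) = -0.027373
  y ← -0.900000 + (0.46/2)·(-0.027000 + (-0.027373)) = -0.912506
y(1.46) ≈ -0.9125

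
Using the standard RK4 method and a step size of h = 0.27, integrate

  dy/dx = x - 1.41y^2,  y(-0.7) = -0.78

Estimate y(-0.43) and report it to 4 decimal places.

RK4: k1 = f(x_n, y_n); k2 = f(x_n + h/2, y_n + (h/2)·k1); k3 = f(x_n + h/2, y_n + (h/2)·k2); k4 = f(x_n + h, y_n + h·k3); y_{n+1} = y_n + (h/6)·(k1 + 2k2 + 2k3 + k4).
x=-0.700000, y=-0.780000:
  k1 = f(-0.700000, -0.780000) = -1.557844
  k2 = f(-0.565000, -0.990309) = -1.947804
  k3 = f(-0.565000, -1.042953) = -2.098730
  k4 = f(-0.430000, -1.346657) = -2.987015
  y ← -0.780000 + (0.27/6)·(k1 + 2k2 + 2k3 + k4) = -1.348707
y(-0.43) ≈ -1.3487

-1.3487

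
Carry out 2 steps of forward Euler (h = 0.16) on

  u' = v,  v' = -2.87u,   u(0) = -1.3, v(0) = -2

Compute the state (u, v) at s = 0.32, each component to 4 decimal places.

-1.8445, -0.6591

Euler on (u,v): u_{n+1} = u_n + h·u', v_{n+1} = v_n + h·v'.
0.000000: (-1.300000, -2.000000); f=(-2.000000, 3.731000) → (-1.620000, -1.403040)
0.160000: (-1.620000, -1.403040); f=(-1.403040, 4.649400) → (-1.844486, -0.659136)
(u(0.32), v(0.32)) ≈ (-1.8445, -0.6591)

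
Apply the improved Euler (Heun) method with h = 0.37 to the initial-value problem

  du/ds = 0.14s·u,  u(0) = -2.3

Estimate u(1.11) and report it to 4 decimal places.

Heun: k1 = f(s_n, u_n); k2 = f(s_n + h, u_n + h·k1); u_{n+1} = u_n + (h/2)·(k1 + k2).
s=0.000000, u=-2.300000:
  k1 = f(0.000000, -2.300000) = 0.000000
  k2 = f(0.370000, -2.300000) = -0.119140
  u ← -2.300000 + (0.37/2)·(0.000000 + (-0.119140)) = -2.322041
s=0.370000, u=-2.322041:
  k1 = f(0.370000, -2.322041) = -0.120282
  k2 = f(0.740000, -2.366545) = -0.245174
  u ← -2.322041 + (0.37/2)·(-0.120282 + (-0.245174)) = -2.389650
s=0.740000, u=-2.389650:
  k1 = f(0.740000, -2.389650) = -0.247568
  k2 = f(1.110000, -2.481250) = -0.385586
  u ← -2.389650 + (0.37/2)·(-0.247568 + (-0.385586)) = -2.506784
u(1.11) ≈ -2.5068

-2.5068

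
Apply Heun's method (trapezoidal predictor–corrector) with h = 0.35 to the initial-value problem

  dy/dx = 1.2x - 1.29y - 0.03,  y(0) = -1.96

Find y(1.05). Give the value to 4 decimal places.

Heun: k1 = f(x_n, y_n); k2 = f(x_n + h, y_n + h·k1); y_{n+1} = y_n + (h/2)·(k1 + k2).
x=0.000000, y=-1.960000:
  k1 = f(0.000000, -1.960000) = 2.498400
  k2 = f(0.350000, -1.085560) = 1.790372
  y ← -1.960000 + (0.35/2)·(2.498400 + 1.790372) = -1.209465
x=0.350000, y=-1.209465:
  k1 = f(0.350000, -1.209465) = 1.950210
  k2 = f(0.700000, -0.526891) = 1.489690
  y ← -1.209465 + (0.35/2)·(1.950210 + 1.489690) = -0.607482
x=0.700000, y=-0.607482:
  k1 = f(0.700000, -0.607482) = 1.593652
  k2 = f(1.050000, -0.049704) = 1.294118
  y ← -0.607482 + (0.35/2)·(1.593652 + 1.294118) = -0.102123
y(1.05) ≈ -0.1021

-0.1021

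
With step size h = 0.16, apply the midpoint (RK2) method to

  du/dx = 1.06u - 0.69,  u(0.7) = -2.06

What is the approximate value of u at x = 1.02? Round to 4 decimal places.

Midpoint: k1 = f(x_n, u_n); k2 = f(x_n + h/2, u_n + (h/2)·k1); u_{n+1} = u_n + h·k2.
x=0.700000, u=-2.060000:
  k1 = f(0.700000, -2.060000) = -2.873600
  k2 = f(0.780000, -2.289888) = -3.117281
  u ← -2.060000 + 0.16·(-3.117281) = -2.558765
x=0.860000, u=-2.558765:
  k1 = f(0.860000, -2.558765) = -3.402291
  k2 = f(0.940000, -2.830948) = -3.690805
  u ← -2.558765 + 0.16·(-3.690805) = -3.149294
u(1.02) ≈ -3.1493

-3.1493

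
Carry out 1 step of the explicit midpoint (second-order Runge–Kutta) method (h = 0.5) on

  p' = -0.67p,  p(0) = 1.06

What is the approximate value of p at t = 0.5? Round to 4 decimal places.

Midpoint: k1 = f(t_n, p_n); k2 = f(t_n + h/2, p_n + (h/2)·k1); p_{n+1} = p_n + h·k2.
t=0.000000, p=1.060000:
  k1 = f(0.000000, 1.060000) = -0.710200
  k2 = f(0.250000, 0.882450) = -0.591242
  p ← 1.060000 + 0.5·(-0.591242) = 0.764379
p(0.5) ≈ 0.7644

0.7644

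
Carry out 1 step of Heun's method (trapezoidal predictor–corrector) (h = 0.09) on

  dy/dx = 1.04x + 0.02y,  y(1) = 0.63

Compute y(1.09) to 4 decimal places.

Heun: k1 = f(x_n, y_n); k2 = f(x_n + h, y_n + h·k1); y_{n+1} = y_n + (h/2)·(k1 + k2).
x=1.000000, y=0.630000:
  k1 = f(1.000000, 0.630000) = 1.052600
  k2 = f(1.090000, 0.724734) = 1.148095
  y ← 0.630000 + (0.09/2)·(1.052600 + 1.148095) = 0.729031
y(1.09) ≈ 0.7290

0.7290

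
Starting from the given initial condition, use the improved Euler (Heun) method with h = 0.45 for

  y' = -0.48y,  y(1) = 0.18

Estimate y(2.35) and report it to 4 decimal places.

Heun: k1 = f(x_n, y_n); k2 = f(x_n + h, y_n + h·k1); y_{n+1} = y_n + (h/2)·(k1 + k2).
x=1.000000, y=0.180000:
  k1 = f(1.000000, 0.180000) = -0.086400
  k2 = f(1.450000, 0.141120) = -0.067738
  y ← 0.180000 + (0.45/2)·(-0.086400 + (-0.067738)) = 0.145319
x=1.450000, y=0.145319:
  k1 = f(1.450000, 0.145319) = -0.069753
  k2 = f(1.900000, 0.113930) = -0.054686
  y ← 0.145319 + (0.45/2)·(-0.069753 + (-0.054686)) = 0.117320
x=1.900000, y=0.117320:
  k1 = f(1.900000, 0.117320) = -0.056314
  k2 = f(2.350000, 0.091979) = -0.044150
  y ← 0.117320 + (0.45/2)·(-0.056314 + (-0.044150)) = 0.094716
y(2.35) ≈ 0.0947

0.0947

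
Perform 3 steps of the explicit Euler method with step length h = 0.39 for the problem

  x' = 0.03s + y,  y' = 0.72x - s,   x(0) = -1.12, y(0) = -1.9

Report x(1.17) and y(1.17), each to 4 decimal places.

-3.8377, -3.9572

Euler on (x,y): x_{n+1} = x_n + h·x', y_{n+1} = y_n + h·y'.
0.000000: (-1.120000, -1.900000); f=(-1.900000, -0.806400) → (-1.861000, -2.214496)
0.390000: (-1.861000, -2.214496); f=(-2.202796, -1.729920) → (-2.720090, -2.889165)
0.780000: (-2.720090, -2.889165); f=(-2.865765, -2.738465) → (-3.837739, -3.957166)
(x(1.17), y(1.17)) ≈ (-3.8377, -3.9572)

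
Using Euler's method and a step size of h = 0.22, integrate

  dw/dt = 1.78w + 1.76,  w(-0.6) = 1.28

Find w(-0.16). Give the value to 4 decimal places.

3.4048

Euler: w_{n+1} = w_n + h·f(t_n, w_n).
t=-0.600000, w=1.280000: f=4.038400 → w ← 1.280000 + 0.22·4.038400 = 2.168448
t=-0.380000, w=2.168448: f=5.619837 → w ← 2.168448 + 0.22·5.619837 = 3.404812
w(-0.16) ≈ 3.4048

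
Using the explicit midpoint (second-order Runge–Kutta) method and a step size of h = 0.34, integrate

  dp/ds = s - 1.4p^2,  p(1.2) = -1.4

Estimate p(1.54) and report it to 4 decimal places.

-2.2498

Midpoint: k1 = f(s_n, p_n); k2 = f(s_n + h/2, p_n + (h/2)·k1); p_{n+1} = p_n + h·k2.
s=1.200000, p=-1.400000:
  k1 = f(1.200000, -1.400000) = -1.544000
  k2 = f(1.370000, -1.662480) = -2.499376
  p ← -1.400000 + 0.34·(-2.499376) = -2.249788
p(1.54) ≈ -2.2498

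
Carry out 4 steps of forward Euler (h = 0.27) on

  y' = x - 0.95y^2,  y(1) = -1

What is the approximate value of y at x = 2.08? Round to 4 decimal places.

-0.3127

Euler: y_{n+1} = y_n + h·f(x_n, y_n).
x=1.000000, y=-1.000000: f=0.050000 → y ← -1.000000 + 0.27·0.050000 = -0.986500
x=1.270000, y=-0.986500: f=0.345477 → y ← -0.986500 + 0.27·0.345477 = -0.893221
x=1.540000, y=-0.893221: f=0.782048 → y ← -0.893221 + 0.27·0.782048 = -0.682068
x=1.810000, y=-0.682068: f=1.368044 → y ← -0.682068 + 0.27·1.368044 = -0.312696
y(2.08) ≈ -0.3127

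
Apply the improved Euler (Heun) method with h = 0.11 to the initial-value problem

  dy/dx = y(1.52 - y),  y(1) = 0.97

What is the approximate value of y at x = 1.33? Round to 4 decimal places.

Heun: k1 = f(x_n, y_n); k2 = f(x_n + h, y_n + h·k1); y_{n+1} = y_n + (h/2)·(k1 + k2).
x=1.000000, y=0.970000:
  k1 = f(1.000000, 0.970000) = 0.533500
  k2 = f(1.110000, 1.028685) = 0.505408
  y ← 0.970000 + (0.11/2)·(0.533500 + 0.505408) = 1.027140
x=1.110000, y=1.027140:
  k1 = f(1.110000, 1.027140) = 0.506236
  k2 = f(1.220000, 1.082826) = 0.473383
  y ← 1.027140 + (0.11/2)·(0.506236 + 0.473383) = 1.081019
x=1.220000, y=1.081019:
  k1 = f(1.220000, 1.081019) = 0.474547
  k2 = f(1.330000, 1.133219) = 0.438307
  y ← 1.081019 + (0.11/2)·(0.474547 + 0.438307) = 1.131226
y(1.33) ≈ 1.1312

1.1312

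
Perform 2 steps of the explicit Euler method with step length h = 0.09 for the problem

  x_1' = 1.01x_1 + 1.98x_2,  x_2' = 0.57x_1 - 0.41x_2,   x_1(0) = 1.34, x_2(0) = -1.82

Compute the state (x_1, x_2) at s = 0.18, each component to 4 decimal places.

Euler on (x_1,x_2): x_1_{n+1} = x_1_n + h·x_1', x_2_{n+1} = x_2_n + h·x_2'.
0.000000: (1.340000, -1.820000); f=(-2.250200, 1.510000) → (1.137482, -1.684100)
0.090000: (1.137482, -1.684100); f=(-2.185661, 1.338846) → (0.940772, -1.563604)
(x_1(0.18), x_2(0.18)) ≈ (0.9408, -1.5636)

0.9408, -1.5636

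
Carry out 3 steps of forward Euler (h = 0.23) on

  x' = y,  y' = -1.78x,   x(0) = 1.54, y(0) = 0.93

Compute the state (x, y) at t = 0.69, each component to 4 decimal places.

Euler on (x,y): x_{n+1} = x_n + h·x', y_{n+1} = y_n + h·y'.
0.000000: (1.540000, 0.930000); f=(0.930000, -2.741200) → (1.753900, 0.299524)
0.230000: (1.753900, 0.299524); f=(0.299524, -3.121942) → (1.822791, -0.418523)
0.460000: (1.822791, -0.418523); f=(-0.418523, -3.244567) → (1.726530, -1.164773)
(x(0.69), y(0.69)) ≈ (1.7265, -1.1648)

1.7265, -1.1648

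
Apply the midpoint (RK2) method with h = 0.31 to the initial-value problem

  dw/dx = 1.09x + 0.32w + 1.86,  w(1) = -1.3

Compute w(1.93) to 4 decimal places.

Midpoint: k1 = f(x_n, w_n); k2 = f(x_n + h/2, w_n + (h/2)·k1); w_{n+1} = w_n + h·k2.
x=1.000000, w=-1.300000:
  k1 = f(1.000000, -1.300000) = 2.534000
  k2 = f(1.155000, -0.907230) = 2.828636
  w ← -1.300000 + 0.31·2.828636 = -0.423123
x=1.310000, w=-0.423123:
  k1 = f(1.310000, -0.423123) = 3.152501
  k2 = f(1.465000, 0.065515) = 3.477815
  w ← -0.423123 + 0.31·3.477815 = 0.655000
x=1.620000, w=0.655000:
  k1 = f(1.620000, 0.655000) = 3.835400
  k2 = f(1.775000, 1.249487) = 4.194586
  w ← 0.655000 + 0.31·4.194586 = 1.955321
w(1.93) ≈ 1.9553

1.9553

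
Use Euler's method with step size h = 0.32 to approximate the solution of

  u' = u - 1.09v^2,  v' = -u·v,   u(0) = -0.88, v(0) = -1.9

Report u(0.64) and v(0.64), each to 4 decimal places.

-5.2636, -4.3213

Euler on (u,v): u_{n+1} = u_n + h·u', v_{n+1} = v_n + h·v'.
0.000000: (-0.880000, -1.900000); f=(-4.814900, -1.672000) → (-2.420768, -2.435040)
0.320000: (-2.420768, -2.435040); f=(-8.883836, -5.894667) → (-5.263595, -4.321333)
(u(0.64), v(0.64)) ≈ (-5.2636, -4.3213)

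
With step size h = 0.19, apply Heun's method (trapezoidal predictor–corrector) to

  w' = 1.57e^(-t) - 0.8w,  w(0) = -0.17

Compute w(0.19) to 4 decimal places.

0.1037

Heun: k1 = f(t_n, w_n); k2 = f(t_n + h, w_n + h·k1); w_{n+1} = w_n + (h/2)·(k1 + k2).
t=0.000000, w=-0.170000:
  k1 = f(0.000000, -0.170000) = 1.706000
  k2 = f(0.190000, 0.154140) = 1.175014
  w ← -0.170000 + (0.19/2)·(1.706000 + 1.175014) = 0.103696
w(0.19) ≈ 0.1037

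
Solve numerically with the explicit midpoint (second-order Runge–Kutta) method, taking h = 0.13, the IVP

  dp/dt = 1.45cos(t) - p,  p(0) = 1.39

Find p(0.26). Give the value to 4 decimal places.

Midpoint: k1 = f(t_n, p_n); k2 = f(t_n + h/2, p_n + (h/2)·k1); p_{n+1} = p_n + h·k2.
t=0.000000, p=1.390000:
  k1 = f(0.000000, 1.390000) = 0.060000
  k2 = f(0.065000, 1.393900) = 0.053038
  p ← 1.390000 + 0.13·0.053038 = 1.396895
t=0.130000, p=1.396895:
  k1 = f(0.130000, 1.396895) = 0.040870
  k2 = f(0.195000, 1.399551) = 0.022968
  p ← 1.396895 + 0.13·0.022968 = 1.399881
p(0.26) ≈ 1.3999

1.3999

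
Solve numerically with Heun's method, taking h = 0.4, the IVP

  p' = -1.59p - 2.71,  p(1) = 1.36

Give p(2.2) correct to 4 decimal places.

-1.1480

Heun: k1 = f(t_n, p_n); k2 = f(t_n + h, p_n + h·k1); p_{n+1} = p_n + (h/2)·(k1 + k2).
t=1.000000, p=1.360000:
  k1 = f(1.000000, 1.360000) = -4.872400
  k2 = f(1.400000, -0.588960) = -1.773554
  p ← 1.360000 + (0.4/2)·(-4.872400 + (-1.773554)) = 0.030809
t=1.400000, p=0.030809:
  k1 = f(1.400000, 0.030809) = -2.758987
  k2 = f(1.800000, -1.072785) = -1.004271
  p ← 0.030809 + (0.4/2)·(-2.758987 + (-1.004271)) = -0.721842
t=1.800000, p=-0.721842:
  k1 = f(1.800000, -0.721842) = -1.562271
  k2 = f(2.200000, -1.346751) = -0.568667
  p ← -0.721842 + (0.4/2)·(-1.562271 + (-0.568667)) = -1.148030
p(2.2) ≈ -1.1480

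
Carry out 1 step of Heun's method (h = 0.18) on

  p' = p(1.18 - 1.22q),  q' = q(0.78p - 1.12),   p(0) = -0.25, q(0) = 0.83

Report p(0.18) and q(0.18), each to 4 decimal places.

-0.2632, 0.6565

Heun on (p,q): k1 = f(t_n, state_n); k2 = f(t_n + h, state_n + h·k1); state_{n+1} = state_n + (h/2)·(k1 + k2).
0.000000: (-0.250000, 0.830000)
  k1 = (-0.041850, -1.091450)
  predictor → (-0.257533, 0.633539)
  k2 = (-0.104837, -0.836826)
  → (-0.263202, 0.656455)
(p(0.18), q(0.18)) ≈ (-0.2632, 0.6565)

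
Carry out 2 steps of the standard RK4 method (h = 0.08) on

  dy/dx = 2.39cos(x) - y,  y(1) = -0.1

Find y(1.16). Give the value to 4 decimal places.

RK4: k1 = f(x_n, y_n); k2 = f(x_n + h/2, y_n + (h/2)·k1); k3 = f(x_n + h/2, y_n + (h/2)·k2); k4 = f(x_n + h, y_n + h·k3); y_{n+1} = y_n + (h/6)·(k1 + 2k2 + 2k3 + k4).
x=1.000000, y=-0.100000:
  k1 = f(1.000000, -0.100000) = 1.391323
  k2 = f(1.040000, -0.044347) = 1.254214
  k3 = f(1.040000, -0.049831) = 1.259698
  k4 = f(1.080000, 0.000776) = 1.125699
  y ← -0.100000 + (0.08/6)·(k1 + 2k2 + 2k3 + k4) = 0.000598
x=1.080000, y=0.000598:
  k1 = f(1.080000, 0.000598) = 1.125877
  k2 = f(1.120000, 0.045633) = 0.995648
  k3 = f(1.120000, 0.040424) = 1.000857
  k4 = f(1.160000, 0.080666) = 0.873755
  y ← 0.000598 + (0.08/6)·(k1 + 2k2 + 2k3 + k4) = 0.080500
y(1.16) ≈ 0.0805

0.0805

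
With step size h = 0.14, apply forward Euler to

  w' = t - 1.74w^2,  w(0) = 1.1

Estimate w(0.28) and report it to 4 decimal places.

0.6669

Euler: w_{n+1} = w_n + h·f(t_n, w_n).
t=0.000000, w=1.100000: f=-2.105400 → w ← 1.100000 + 0.14·(-2.105400) = 0.805244
t=0.140000, w=0.805244: f=-0.988247 → w ← 0.805244 + 0.14·(-0.988247) = 0.666889
w(0.28) ≈ 0.6669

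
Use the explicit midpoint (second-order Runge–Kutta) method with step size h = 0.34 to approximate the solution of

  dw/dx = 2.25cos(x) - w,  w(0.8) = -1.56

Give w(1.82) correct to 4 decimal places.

-0.3705

Midpoint: k1 = f(x_n, w_n); k2 = f(x_n + h/2, w_n + (h/2)·k1); w_{n+1} = w_n + h·k2.
x=0.800000, w=-1.560000:
  k1 = f(0.800000, -1.560000) = 3.127590
  k2 = f(0.970000, -1.028310) = 2.300234
  w ← -1.560000 + 0.34·2.300234 = -0.777921
x=1.140000, w=-0.777921:
  k1 = f(1.140000, -0.777921) = 1.717508
  k2 = f(1.310000, -0.485944) = 1.066107
  w ← -0.777921 + 0.34·1.066107 = -0.415444
x=1.480000, w=-0.415444:
  k1 = f(1.480000, -0.415444) = 0.619455
  k2 = f(1.650000, -0.310137) = 0.132115
  w ← -0.415444 + 0.34·0.132115 = -0.370525
w(1.82) ≈ -0.3705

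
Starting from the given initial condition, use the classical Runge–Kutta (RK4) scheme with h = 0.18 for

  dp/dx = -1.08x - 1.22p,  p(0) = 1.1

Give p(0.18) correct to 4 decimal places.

RK4: k1 = f(x_n, p_n); k2 = f(x_n + h/2, p_n + (h/2)·k1); k3 = f(x_n + h/2, p_n + (h/2)·k2); k4 = f(x_n + h, p_n + h·k3); p_{n+1} = p_n + (h/6)·(k1 + 2k2 + 2k3 + k4).
x=0.000000, p=1.100000:
  k1 = f(0.000000, 1.100000) = -1.342000
  k2 = f(0.090000, 0.979220) = -1.291848
  k3 = f(0.090000, 0.983734) = -1.297355
  k4 = f(0.180000, 0.866476) = -1.251501
  p ← 1.100000 + (0.18/6)·(k1 + 2k2 + 2k3 + k4) = 0.866843
p(0.18) ≈ 0.8668

0.8668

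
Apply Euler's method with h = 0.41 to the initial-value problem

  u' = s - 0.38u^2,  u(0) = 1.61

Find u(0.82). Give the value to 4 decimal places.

1.1476

Euler: u_{n+1} = u_n + h·f(s_n, u_n).
s=0.000000, u=1.610000: f=-0.984998 → u ← 1.610000 + 0.41·(-0.984998) = 1.206151
s=0.410000, u=1.206151: f=-0.142824 → u ← 1.206151 + 0.41·(-0.142824) = 1.147593
u(0.82) ≈ 1.1476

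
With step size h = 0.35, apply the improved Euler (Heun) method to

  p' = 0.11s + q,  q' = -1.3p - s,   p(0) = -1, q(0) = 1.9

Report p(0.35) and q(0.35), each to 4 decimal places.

Heun on (p,q): k1 = f(s_n, state_n); k2 = f(s_n + h, state_n + h·k1); state_{n+1} = state_n + (h/2)·(k1 + k2).
0.000000: (-1.000000, 1.900000)
  k1 = (1.900000, 1.300000)
  predictor → (-0.335000, 2.355000)
  k2 = (2.393500, 0.085500)
  → (-0.248638, 2.142462)
(p(0.35), q(0.35)) ≈ (-0.2486, 2.1425)

-0.2486, 2.1425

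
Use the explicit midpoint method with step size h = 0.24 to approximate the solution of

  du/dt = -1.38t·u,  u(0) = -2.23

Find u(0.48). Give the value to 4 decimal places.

-1.8962

Midpoint: k1 = f(t_n, u_n); k2 = f(t_n + h/2, u_n + (h/2)·k1); u_{n+1} = u_n + h·k2.
t=0.000000, u=-2.230000:
  k1 = f(0.000000, -2.230000) = 0.000000
  k2 = f(0.120000, -2.230000) = 0.369288
  u ← -2.230000 + 0.24·0.369288 = -2.141371
t=0.240000, u=-2.141371:
  k1 = f(0.240000, -2.141371) = 0.709222
  k2 = f(0.360000, -2.056264) = 1.021552
  u ← -2.141371 + 0.24·1.021552 = -1.896198
u(0.48) ≈ -1.8962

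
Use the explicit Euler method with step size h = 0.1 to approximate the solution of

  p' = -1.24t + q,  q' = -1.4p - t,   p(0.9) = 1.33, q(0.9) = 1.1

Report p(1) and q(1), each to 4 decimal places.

1.3284, 0.8238

Euler on (p,q): p_{n+1} = p_n + h·p', q_{n+1} = q_n + h·q'.
0.900000: (1.330000, 1.100000); f=(-0.016000, -2.762000) → (1.328400, 0.823800)
(p(1), q(1)) ≈ (1.3284, 0.8238)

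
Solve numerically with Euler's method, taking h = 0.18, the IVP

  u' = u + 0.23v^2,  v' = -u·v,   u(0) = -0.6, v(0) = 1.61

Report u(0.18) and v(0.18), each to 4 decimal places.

-0.6007, 1.7839

Euler on (u,v): u_{n+1} = u_n + h·u', v_{n+1} = v_n + h·v'.
0.000000: (-0.600000, 1.610000); f=(-0.003817, 0.966000) → (-0.600687, 1.783880)
(u(0.18), v(0.18)) ≈ (-0.6007, 1.7839)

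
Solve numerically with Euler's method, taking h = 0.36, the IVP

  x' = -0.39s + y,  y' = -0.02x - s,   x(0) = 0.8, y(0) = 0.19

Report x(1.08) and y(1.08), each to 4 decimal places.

Euler on (x,y): x_{n+1} = x_n + h·x', y_{n+1} = y_n + h·y'.
0.000000: (0.800000, 0.190000); f=(0.190000, -0.016000) → (0.868400, 0.184240)
0.360000: (0.868400, 0.184240); f=(0.043840, -0.377368) → (0.884182, 0.048388)
0.720000: (0.884182, 0.048388); f=(-0.232412, -0.737684) → (0.800514, -0.217179)
(x(1.08), y(1.08)) ≈ (0.8005, -0.2172)

0.8005, -0.2172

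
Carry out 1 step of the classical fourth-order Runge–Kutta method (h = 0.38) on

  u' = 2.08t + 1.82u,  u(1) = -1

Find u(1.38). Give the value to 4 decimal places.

RK4: k1 = f(t_n, u_n); k2 = f(t_n + h/2, u_n + (h/2)·k1); k3 = f(t_n + h/2, u_n + (h/2)·k2); k4 = f(t_n + h, u_n + h·k3); u_{n+1} = u_n + (h/6)·(k1 + 2k2 + 2k3 + k4).
t=1.000000, u=-1.000000:
  k1 = f(1.000000, -1.000000) = 0.260000
  k2 = f(1.190000, -0.950600) = 0.745108
  k3 = f(1.190000, -0.858429) = 0.912858
  k4 = f(1.380000, -0.653114) = 1.681733
  u ← -1.000000 + (0.38/6)·(k1 + 2k2 + 2k3 + k4) = -0.667015
u(1.38) ≈ -0.6670

-0.6670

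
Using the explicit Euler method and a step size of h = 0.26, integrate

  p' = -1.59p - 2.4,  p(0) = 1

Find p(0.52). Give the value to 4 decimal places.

Euler: p_{n+1} = p_n + h·f(x_n, p_n).
x=0.000000, p=1.000000: f=-3.990000 → p ← 1.000000 + 0.26·(-3.990000) = -0.037400
x=0.260000, p=-0.037400: f=-2.340534 → p ← -0.037400 + 0.26·(-2.340534) = -0.645939
p(0.52) ≈ -0.6459

-0.6459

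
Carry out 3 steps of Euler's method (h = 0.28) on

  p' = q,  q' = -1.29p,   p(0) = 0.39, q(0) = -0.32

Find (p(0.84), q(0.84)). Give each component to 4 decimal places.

Euler on (p,q): p_{n+1} = p_n + h·p', q_{n+1} = q_n + h·q'.
0.000000: (0.390000, -0.320000); f=(-0.320000, -0.503100) → (0.300400, -0.460868)
0.280000: (0.300400, -0.460868); f=(-0.460868, -0.387516) → (0.171357, -0.569372)
0.560000: (0.171357, -0.569372); f=(-0.569372, -0.221050) → (0.011933, -0.631267)
(p(0.84), q(0.84)) ≈ (0.0119, -0.6313)

0.0119, -0.6313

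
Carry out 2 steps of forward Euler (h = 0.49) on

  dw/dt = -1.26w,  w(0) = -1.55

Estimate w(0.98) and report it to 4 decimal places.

Euler: w_{n+1} = w_n + h·f(t_n, w_n).
t=0.000000, w=-1.550000: f=1.953000 → w ← -1.550000 + 0.49·1.953000 = -0.593030
t=0.490000, w=-0.593030: f=0.747218 → w ← -0.593030 + 0.49·0.747218 = -0.226893
w(0.98) ≈ -0.2269

-0.2269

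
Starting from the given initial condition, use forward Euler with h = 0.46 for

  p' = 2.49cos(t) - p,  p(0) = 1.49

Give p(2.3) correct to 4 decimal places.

0.3424

Euler: p_{n+1} = p_n + h·f(t_n, p_n).
t=0.000000, p=1.490000: f=1.000000 → p ← 1.490000 + 0.46·1.000000 = 1.950000
t=0.460000, p=1.950000: f=0.281171 → p ← 1.950000 + 0.46·0.281171 = 2.079339
t=0.920000, p=2.079339: f=-0.570846 → p ← 2.079339 + 0.46·(-0.570846) = 1.816749
t=1.380000, p=1.816749: f=-1.344544 → p ← 1.816749 + 0.46·(-1.344544) = 1.198259
t=1.840000, p=1.198259: f=-1.860509 → p ← 1.198259 + 0.46·(-1.860509) = 0.342425
p(2.3) ≈ 0.3424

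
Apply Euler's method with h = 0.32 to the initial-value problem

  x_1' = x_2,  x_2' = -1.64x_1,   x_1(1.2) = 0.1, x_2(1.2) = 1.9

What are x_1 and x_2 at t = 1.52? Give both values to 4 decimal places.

0.7080, 1.8475

Euler on (x_1,x_2): x_1_{n+1} = x_1_n + h·x_1', x_2_{n+1} = x_2_n + h·x_2'.
1.200000: (0.100000, 1.900000); f=(1.900000, -0.164000) → (0.708000, 1.847520)
(x_1(1.52), x_2(1.52)) ≈ (0.7080, 1.8475)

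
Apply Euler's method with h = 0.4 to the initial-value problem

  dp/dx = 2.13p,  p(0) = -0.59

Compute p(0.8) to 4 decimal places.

Euler: p_{n+1} = p_n + h·f(x_n, p_n).
x=0.000000, p=-0.590000: f=-1.256700 → p ← -0.590000 + 0.4·(-1.256700) = -1.092680
x=0.400000, p=-1.092680: f=-2.327408 → p ← -1.092680 + 0.4·(-2.327408) = -2.023643
p(0.8) ≈ -2.0236

-2.0236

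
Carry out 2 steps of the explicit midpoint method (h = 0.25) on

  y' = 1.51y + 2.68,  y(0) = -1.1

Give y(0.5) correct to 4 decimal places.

-0.3584

Midpoint: k1 = f(t_n, y_n); k2 = f(t_n + h/2, y_n + (h/2)·k1); y_{n+1} = y_n + h·k2.
t=0.000000, y=-1.100000:
  k1 = f(0.000000, -1.100000) = 1.019000
  k2 = f(0.125000, -0.972625) = 1.211336
  y ← -1.100000 + 0.25·1.211336 = -0.797166
t=0.250000, y=-0.797166:
  k1 = f(0.250000, -0.797166) = 1.476279
  k2 = f(0.375000, -0.612631) = 1.754927
  y ← -0.797166 + 0.25·1.754927 = -0.358434
y(0.5) ≈ -0.3584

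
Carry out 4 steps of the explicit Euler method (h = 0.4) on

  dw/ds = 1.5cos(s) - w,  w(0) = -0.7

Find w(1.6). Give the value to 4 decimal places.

0.7061

Euler: w_{n+1} = w_n + h·f(s_n, w_n).
s=0.000000, w=-0.700000: f=2.200000 → w ← -0.700000 + 0.4·2.200000 = 0.180000
s=0.400000, w=0.180000: f=1.201591 → w ← 0.180000 + 0.4·1.201591 = 0.660637
s=0.800000, w=0.660637: f=0.384423 → w ← 0.660637 + 0.4·0.384423 = 0.814406
s=1.200000, w=0.814406: f=-0.270869 → w ← 0.814406 + 0.4·(-0.270869) = 0.706058
w(1.6) ≈ 0.7061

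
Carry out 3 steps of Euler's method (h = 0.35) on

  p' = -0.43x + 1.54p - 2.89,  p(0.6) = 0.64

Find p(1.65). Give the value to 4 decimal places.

Euler: p_{n+1} = p_n + h·f(x_n, p_n).
x=0.600000, p=0.640000: f=-2.162400 → p ← 0.640000 + 0.35·(-2.162400) = -0.116840
x=0.950000, p=-0.116840: f=-3.478434 → p ← -0.116840 + 0.35·(-3.478434) = -1.334292
x=1.300000, p=-1.334292: f=-5.503809 → p ← -1.334292 + 0.35·(-5.503809) = -3.260625
p(1.65) ≈ -3.2606

-3.2606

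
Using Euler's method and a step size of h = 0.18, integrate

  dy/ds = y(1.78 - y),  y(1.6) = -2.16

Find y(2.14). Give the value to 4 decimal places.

Euler: y_{n+1} = y_n + h·f(s_n, y_n).
s=1.600000, y=-2.160000: f=-8.510400 → y ← -2.160000 + 0.18·(-8.510400) = -3.691872
s=1.780000, y=-3.691872: f=-20.201451 → y ← -3.691872 + 0.18·(-20.201451) = -7.328133
s=1.960000, y=-7.328133: f=-66.745613 → y ← -7.328133 + 0.18·(-66.745613) = -19.342344
y(2.14) ≈ -19.3423

-19.3423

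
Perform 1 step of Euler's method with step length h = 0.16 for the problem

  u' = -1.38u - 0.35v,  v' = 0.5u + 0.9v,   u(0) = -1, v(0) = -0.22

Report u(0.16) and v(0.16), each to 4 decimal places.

-0.7669, -0.3317

Euler on (u,v): u_{n+1} = u_n + h·u', v_{n+1} = v_n + h·v'.
0.000000: (-1.000000, -0.220000); f=(1.457000, -0.698000) → (-0.766880, -0.331680)
(u(0.16), v(0.16)) ≈ (-0.7669, -0.3317)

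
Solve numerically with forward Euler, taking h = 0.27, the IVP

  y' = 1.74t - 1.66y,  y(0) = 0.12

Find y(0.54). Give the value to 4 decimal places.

Euler: y_{n+1} = y_n + h·f(t_n, y_n).
t=0.000000, y=0.120000: f=-0.199200 → y ← 0.120000 + 0.27·(-0.199200) = 0.066216
t=0.270000, y=0.066216: f=0.359881 → y ← 0.066216 + 0.27·0.359881 = 0.163384
y(0.54) ≈ 0.1634

0.1634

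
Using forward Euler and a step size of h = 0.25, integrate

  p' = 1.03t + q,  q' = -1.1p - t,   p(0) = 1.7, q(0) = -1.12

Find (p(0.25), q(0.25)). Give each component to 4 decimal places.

Euler on (p,q): p_{n+1} = p_n + h·p', q_{n+1} = q_n + h·q'.
0.000000: (1.700000, -1.120000); f=(-1.120000, -1.870000) → (1.420000, -1.587500)
(p(0.25), q(0.25)) ≈ (1.4200, -1.5875)

1.4200, -1.5875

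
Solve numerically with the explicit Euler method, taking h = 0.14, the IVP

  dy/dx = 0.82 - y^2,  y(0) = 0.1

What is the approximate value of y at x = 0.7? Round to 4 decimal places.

0.5901

Euler: y_{n+1} = y_n + h·f(x_n, y_n).
x=0.000000, y=0.100000: f=0.810000 → y ← 0.100000 + 0.14·0.810000 = 0.213400
x=0.140000, y=0.213400: f=0.774460 → y ← 0.213400 + 0.14·0.774460 = 0.321824
x=0.280000, y=0.321824: f=0.716429 → y ← 0.321824 + 0.14·0.716429 = 0.422125
x=0.420000, y=0.422125: f=0.641811 → y ← 0.422125 + 0.14·0.641811 = 0.511978
x=0.560000, y=0.511978: f=0.557878 → y ← 0.511978 + 0.14·0.557878 = 0.590081
y(0.7) ≈ 0.5901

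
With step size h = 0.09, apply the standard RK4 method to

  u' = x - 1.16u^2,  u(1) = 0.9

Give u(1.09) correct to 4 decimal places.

0.9088

RK4: k1 = f(x_n, u_n); k2 = f(x_n + h/2, u_n + (h/2)·k1); k3 = f(x_n + h/2, u_n + (h/2)·k2); k4 = f(x_n + h, u_n + h·k3); u_{n+1} = u_n + (h/6)·(k1 + 2k2 + 2k3 + k4).
x=1.000000, u=0.900000:
  k1 = f(1.000000, 0.900000) = 0.060400
  k2 = f(1.045000, 0.902718) = 0.099716
  k3 = f(1.045000, 0.904487) = 0.096007
  k4 = f(1.090000, 0.908641) = 0.132272
  u ← 0.900000 + (0.09/6)·(k1 + 2k2 + 2k3 + k4) = 0.908762
u(1.09) ≈ 0.9088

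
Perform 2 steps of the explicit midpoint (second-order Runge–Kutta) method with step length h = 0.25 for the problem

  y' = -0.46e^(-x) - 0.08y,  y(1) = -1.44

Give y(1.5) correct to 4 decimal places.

Midpoint: k1 = f(x_n, y_n); k2 = f(x_n + h/2, y_n + (h/2)·k1); y_{n+1} = y_n + h·k2.
x=1.000000, y=-1.440000:
  k1 = f(1.000000, -1.440000) = -0.054025
  k2 = f(1.125000, -1.446753) = -0.033600
  y ← -1.440000 + 0.25·(-0.033600) = -1.448400
x=1.250000, y=-1.448400:
  k1 = f(1.250000, -1.448400) = -0.015920
  k2 = f(1.375000, -1.450390) = -0.000275
  y ← -1.448400 + 0.25·(-0.000275) = -1.448469
y(1.5) ≈ -1.4485

-1.4485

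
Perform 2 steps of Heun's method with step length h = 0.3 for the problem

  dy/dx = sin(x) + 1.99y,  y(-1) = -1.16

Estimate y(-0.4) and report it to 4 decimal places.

Heun: k1 = f(x_n, y_n); k2 = f(x_n + h, y_n + h·k1); y_{n+1} = y_n + (h/2)·(k1 + k2).
x=-1.000000, y=-1.160000:
  k1 = f(-1.000000, -1.160000) = -3.149871
  k2 = f(-0.700000, -2.104961) = -4.833091
  y ← -1.160000 + (0.3/2)·(-3.149871 + (-4.833091)) = -2.357444
x=-0.700000, y=-2.357444:
  k1 = f(-0.700000, -2.357444) = -5.335532
  k2 = f(-0.400000, -3.958104) = -8.266045
  y ← -2.357444 + (0.3/2)·(-5.335532 + (-8.266045)) = -4.397681
y(-0.4) ≈ -4.3977

-4.3977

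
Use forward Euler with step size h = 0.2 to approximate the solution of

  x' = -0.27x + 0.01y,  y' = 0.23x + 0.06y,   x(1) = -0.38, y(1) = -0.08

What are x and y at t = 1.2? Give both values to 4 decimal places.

Euler on (x,y): x_{n+1} = x_n + h·x', y_{n+1} = y_n + h·y'.
1.000000: (-0.380000, -0.080000); f=(0.101800, -0.092200) → (-0.359640, -0.098440)
(x(1.2), y(1.2)) ≈ (-0.3596, -0.0984)

-0.3596, -0.0984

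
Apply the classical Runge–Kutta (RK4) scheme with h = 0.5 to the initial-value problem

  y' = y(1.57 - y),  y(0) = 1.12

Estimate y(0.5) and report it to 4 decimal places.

1.3266

RK4: k1 = f(x_n, y_n); k2 = f(x_n + h/2, y_n + (h/2)·k1); k3 = f(x_n + h/2, y_n + (h/2)·k2); k4 = f(x_n + h, y_n + h·k3); y_{n+1} = y_n + (h/6)·(k1 + 2k2 + 2k3 + k4).
x=0.000000, y=1.120000:
  k1 = f(0.000000, 1.120000) = 0.504000
  k2 = f(0.250000, 1.246000) = 0.403704
  k3 = f(0.250000, 1.220926) = 0.426194
  k4 = f(0.500000, 1.333097) = 0.315815
  y ← 1.120000 + (0.5/6)·(k1 + 2k2 + 2k3 + k4) = 1.326634
y(0.5) ≈ 1.3266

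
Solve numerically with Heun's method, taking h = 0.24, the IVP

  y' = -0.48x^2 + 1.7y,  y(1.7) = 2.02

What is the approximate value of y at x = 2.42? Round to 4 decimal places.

4.1092

Heun: k1 = f(x_n, y_n); k2 = f(x_n + h, y_n + h·k1); y_{n+1} = y_n + (h/2)·(k1 + k2).
x=1.700000, y=2.020000:
  k1 = f(1.700000, 2.020000) = 2.046800
  k2 = f(1.940000, 2.511232) = 2.462566
  y ← 2.020000 + (0.24/2)·(2.046800 + 2.462566) = 2.561124
x=1.940000, y=2.561124:
  k1 = f(1.940000, 2.561124) = 2.547383
  k2 = f(2.180000, 3.172496) = 3.112091
  y ← 2.561124 + (0.24/2)·(2.547383 + 3.112091) = 3.240261
x=2.180000, y=3.240261:
  k1 = f(2.180000, 3.240261) = 3.227291
  k2 = f(2.420000, 4.014811) = 4.014106
  y ← 3.240261 + (0.24/2)·(3.227291 + 4.014106) = 4.109229
y(2.42) ≈ 4.1092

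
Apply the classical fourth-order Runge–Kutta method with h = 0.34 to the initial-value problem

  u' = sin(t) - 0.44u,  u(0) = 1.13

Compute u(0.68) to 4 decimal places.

1.0393

RK4: k1 = f(t_n, u_n); k2 = f(t_n + h/2, u_n + (h/2)·k1); k3 = f(t_n + h/2, u_n + (h/2)·k2); k4 = f(t_n + h, u_n + h·k3); u_{n+1} = u_n + (h/6)·(k1 + 2k2 + 2k3 + k4).
t=0.000000, u=1.130000:
  k1 = f(0.000000, 1.130000) = -0.497200
  k2 = f(0.170000, 1.045476) = -0.290827
  k3 = f(0.170000, 1.080559) = -0.306264
  k4 = f(0.340000, 1.025870) = -0.117896
  u ← 1.130000 + (0.34/6)·(k1 + 2k2 + 2k3 + k4) = 1.027474
t=0.340000, u=1.027474:
  k1 = f(0.340000, 1.027474) = -0.118602
  k2 = f(0.510000, 1.007312) = 0.044960
  k3 = f(0.510000, 1.035117) = 0.032726
  k4 = f(0.680000, 1.038601) = 0.171809
  u ← 1.027474 + (0.34/6)·(k1 + 2k2 + 2k3 + k4) = 1.039294
u(0.68) ≈ 1.0393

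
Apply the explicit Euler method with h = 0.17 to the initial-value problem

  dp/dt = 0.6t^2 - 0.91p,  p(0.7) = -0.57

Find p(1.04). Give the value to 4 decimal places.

-0.2878

Euler: p_{n+1} = p_n + h·f(t_n, p_n).
t=0.700000, p=-0.570000: f=0.812700 → p ← -0.570000 + 0.17·0.812700 = -0.431841
t=0.870000, p=-0.431841: f=0.847115 → p ← -0.431841 + 0.17·0.847115 = -0.287831
p(1.04) ≈ -0.2878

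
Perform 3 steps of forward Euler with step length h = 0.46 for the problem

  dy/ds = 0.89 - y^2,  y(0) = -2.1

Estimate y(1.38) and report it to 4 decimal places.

Euler: y_{n+1} = y_n + h·f(s_n, y_n).
s=0.000000, y=-2.100000: f=-3.520000 → y ← -2.100000 + 0.46·(-3.520000) = -3.719200
s=0.460000, y=-3.719200: f=-12.942449 → y ← -3.719200 + 0.46·(-12.942449) = -9.672726
s=0.920000, y=-9.672726: f=-92.671636 → y ← -9.672726 + 0.46·(-92.671636) = -52.301679
y(1.38) ≈ -52.3017

-52.3017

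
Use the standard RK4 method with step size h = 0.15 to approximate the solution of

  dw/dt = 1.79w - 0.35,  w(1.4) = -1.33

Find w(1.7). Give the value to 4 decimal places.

-2.4144

RK4: k1 = f(t_n, w_n); k2 = f(t_n + h/2, w_n + (h/2)·k1); k3 = f(t_n + h/2, w_n + (h/2)·k2); k4 = f(t_n + h, w_n + h·k3); w_{n+1} = w_n + (h/6)·(k1 + 2k2 + 2k3 + k4).
t=1.400000, w=-1.330000:
  k1 = f(1.400000, -1.330000) = -2.730700
  k2 = f(1.475000, -1.534803) = -3.097296
  k3 = f(1.475000, -1.562297) = -3.146512
  k4 = f(1.550000, -1.801977) = -3.575538
  w ← -1.330000 + (0.15/6)·(k1 + 2k2 + 2k3 + k4) = -1.799846
t=1.550000, w=-1.799846:
  k1 = f(1.550000, -1.799846) = -3.571725
  k2 = f(1.625000, -2.067726) = -4.051229
  k3 = f(1.625000, -2.103689) = -4.115603
  k4 = f(1.700000, -2.417187) = -4.676764
  w ← -1.799846 + (0.15/6)·(k1 + 2k2 + 2k3 + k4) = -2.414400
w(1.7) ≈ -2.4144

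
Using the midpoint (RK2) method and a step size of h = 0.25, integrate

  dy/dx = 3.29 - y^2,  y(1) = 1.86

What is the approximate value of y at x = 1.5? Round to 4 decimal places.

Midpoint: k1 = f(x_n, y_n); k2 = f(x_n + h/2, y_n + (h/2)·k1); y_{n+1} = y_n + h·k2.
x=1.000000, y=1.860000:
  k1 = f(1.000000, 1.860000) = -0.169600
  k2 = f(1.125000, 1.838800) = -0.091185
  y ← 1.860000 + 0.25·(-0.091185) = 1.837204
x=1.250000, y=1.837204:
  k1 = f(1.250000, 1.837204) = -0.085317
  k2 = f(1.375000, 1.826539) = -0.046245
  y ← 1.837204 + 0.25·(-0.046245) = 1.825642
y(1.5) ≈ 1.8256

1.8256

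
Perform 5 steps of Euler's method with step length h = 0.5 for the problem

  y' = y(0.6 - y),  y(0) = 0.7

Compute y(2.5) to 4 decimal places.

Euler: y_{n+1} = y_n + h·f(t_n, y_n).
t=0.000000, y=0.700000: f=-0.070000 → y ← 0.700000 + 0.5·(-0.070000) = 0.665000
t=0.500000, y=0.665000: f=-0.043225 → y ← 0.665000 + 0.5·(-0.043225) = 0.643388
t=1.000000, y=0.643388: f=-0.027915 → y ← 0.643388 + 0.5·(-0.027915) = 0.629430
t=1.500000, y=0.629430: f=-0.018524 → y ← 0.629430 + 0.5·(-0.018524) = 0.620168
t=2.000000, y=0.620168: f=-0.012508 → y ← 0.620168 + 0.5·(-0.012508) = 0.613914
y(2.5) ≈ 0.6139

0.6139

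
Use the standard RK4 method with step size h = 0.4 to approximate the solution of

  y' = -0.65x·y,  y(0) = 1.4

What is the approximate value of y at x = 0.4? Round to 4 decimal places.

RK4: k1 = f(x_n, y_n); k2 = f(x_n + h/2, y_n + (h/2)·k1); k3 = f(x_n + h/2, y_n + (h/2)·k2); k4 = f(x_n + h, y_n + h·k3); y_{n+1} = y_n + (h/6)·(k1 + 2k2 + 2k3 + k4).
x=0.000000, y=1.400000:
  k1 = f(0.000000, 1.400000) = 0.000000
  k2 = f(0.200000, 1.400000) = -0.182000
  k3 = f(0.200000, 1.363600) = -0.177268
  k4 = f(0.400000, 1.329093) = -0.345564
  y ← 1.400000 + (0.4/6)·(k1 + 2k2 + 2k3 + k4) = 1.329060
y(0.4) ≈ 1.3291

1.3291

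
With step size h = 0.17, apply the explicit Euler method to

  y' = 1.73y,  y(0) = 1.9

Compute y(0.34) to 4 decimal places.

3.1819

Euler: y_{n+1} = y_n + h·f(x_n, y_n).
x=0.000000, y=1.900000: f=3.287000 → y ← 1.900000 + 0.17·3.287000 = 2.458790
x=0.170000, y=2.458790: f=4.253707 → y ← 2.458790 + 0.17·4.253707 = 3.181920
y(0.34) ≈ 3.1819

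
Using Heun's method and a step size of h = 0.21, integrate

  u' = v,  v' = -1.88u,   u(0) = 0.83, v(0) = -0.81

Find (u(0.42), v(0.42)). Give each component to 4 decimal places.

Heun on (u,v): k1 = f(t_n, state_n); k2 = f(t_n + h, state_n + h·k1); state_{n+1} = state_n + (h/2)·(k1 + k2).
0.000000: (0.830000, -0.810000)
  k1 = (-0.810000, -1.560400)
  predictor → (0.659900, -1.137684)
  k2 = (-1.137684, -1.240612)
  → (0.625493, -1.104106)
0.210000: (0.625493, -1.104106)
  k1 = (-1.104106, -1.175927)
  predictor → (0.393631, -1.351051)
  k2 = (-1.351051, -0.740026)
  → (0.367702, -1.305281)
(u(0.42), v(0.42)) ≈ (0.3677, -1.3053)

0.3677, -1.3053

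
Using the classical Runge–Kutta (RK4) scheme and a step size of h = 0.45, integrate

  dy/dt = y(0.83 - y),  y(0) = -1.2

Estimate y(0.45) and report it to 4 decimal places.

RK4: k1 = f(t_n, y_n); k2 = f(t_n + h/2, y_n + (h/2)·k1); k3 = f(t_n + h/2, y_n + (h/2)·k2); k4 = f(t_n + h, y_n + h·k3); y_{n+1} = y_n + (h/6)·(k1 + 2k2 + 2k3 + k4).
t=0.000000, y=-1.200000:
  k1 = f(0.000000, -1.200000) = -2.436000
  k2 = f(0.225000, -1.748100) = -4.506777
  k3 = f(0.225000, -2.214025) = -6.739546
  k4 = f(0.450000, -4.232796) = -21.429780
  y ← -1.200000 + (0.45/6)·(k1 + 2k2 + 2k3 + k4) = -4.676882
y(0.45) ≈ -4.6769

-4.6769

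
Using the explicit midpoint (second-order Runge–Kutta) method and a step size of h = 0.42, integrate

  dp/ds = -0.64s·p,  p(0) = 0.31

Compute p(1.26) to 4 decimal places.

0.1842

Midpoint: k1 = f(s_n, p_n); k2 = f(s_n + h/2, p_n + (h/2)·k1); p_{n+1} = p_n + h·k2.
s=0.000000, p=0.310000:
  k1 = f(0.000000, 0.310000) = 0.000000
  k2 = f(0.210000, 0.310000) = -0.041664
  p ← 0.310000 + 0.42·(-0.041664) = 0.292501
s=0.420000, p=0.292501:
  k1 = f(0.420000, 0.292501) = -0.078624
  k2 = f(0.630000, 0.275990) = -0.111279
  p ← 0.292501 + 0.42·(-0.111279) = 0.245764
s=0.840000, p=0.245764:
  k1 = f(0.840000, 0.245764) = -0.132123
  k2 = f(1.050000, 0.218018) = -0.146508
  p ← 0.245764 + 0.42·(-0.146508) = 0.184230
p(1.26) ≈ 0.1842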